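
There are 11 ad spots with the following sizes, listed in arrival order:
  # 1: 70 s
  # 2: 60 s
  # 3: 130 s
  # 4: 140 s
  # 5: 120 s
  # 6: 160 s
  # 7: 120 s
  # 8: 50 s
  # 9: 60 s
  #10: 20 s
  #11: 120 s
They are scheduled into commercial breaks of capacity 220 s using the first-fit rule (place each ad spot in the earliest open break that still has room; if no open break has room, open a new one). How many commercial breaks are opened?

7

  70 → break 1 (new)  [load 70/220]
  60 → break 1  [load 130/220]
  130 → break 2 (new)  [load 130/220]
  140 → break 3 (new)  [load 140/220]
  120 → break 4 (new)  [load 120/220]
  160 → break 5 (new)  [load 160/220]
  120 → break 6 (new)  [load 120/220]
  50 → break 1  [load 180/220]
  60 → break 2  [load 190/220]
  20 → break 1  [load 200/220]
  120 → break 7 (new)  [load 120/220]
7 commercial breaks opened.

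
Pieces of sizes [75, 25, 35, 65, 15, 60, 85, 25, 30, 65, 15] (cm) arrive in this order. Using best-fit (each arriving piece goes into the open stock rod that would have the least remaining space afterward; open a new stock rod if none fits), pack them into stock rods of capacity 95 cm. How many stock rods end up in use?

6

  75 → stock rod 1 (new)  [load 75/95]
  25 → stock rod 2 (new)  [load 25/95]
  35 → stock rod 2  [load 60/95]
  65 → stock rod 3 (new)  [load 65/95]
  15 → stock rod 1  [load 90/95]
  60 → stock rod 4 (new)  [load 60/95]
  85 → stock rod 5 (new)  [load 85/95]
  25 → stock rod 3  [load 90/95]
  30 → stock rod 2  [load 90/95]
  65 → stock rod 6 (new)  [load 65/95]
  15 → stock rod 6  [load 80/95]
6 stock rods opened.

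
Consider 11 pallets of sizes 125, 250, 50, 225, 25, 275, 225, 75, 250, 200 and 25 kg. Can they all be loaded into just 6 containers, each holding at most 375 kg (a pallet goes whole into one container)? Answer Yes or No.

Yes

A valid assignment using 6 containers:
  container 1: 275 + 75 + 25 = 375
  container 2: 250 + 125 = 375
  container 3: 250 + 50 + 25 = 325
  container 4: 225 = 225
  container 5: 225 = 225
  container 6: 200 = 200
Every load is within 375 kg, so 6 containers suffice.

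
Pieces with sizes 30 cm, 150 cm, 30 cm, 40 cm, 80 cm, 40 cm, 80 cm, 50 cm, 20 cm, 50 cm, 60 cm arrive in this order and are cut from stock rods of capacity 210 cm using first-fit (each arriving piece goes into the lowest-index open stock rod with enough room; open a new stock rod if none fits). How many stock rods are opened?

  30 → stock rod 1 (new)  [load 30/210]
  150 → stock rod 1  [load 180/210]
  30 → stock rod 1  [load 210/210]
  40 → stock rod 2 (new)  [load 40/210]
  80 → stock rod 2  [load 120/210]
  40 → stock rod 2  [load 160/210]
  80 → stock rod 3 (new)  [load 80/210]
  50 → stock rod 2  [load 210/210]
  20 → stock rod 3  [load 100/210]
  50 → stock rod 3  [load 150/210]
  60 → stock rod 3  [load 210/210]
3 stock rods opened.

3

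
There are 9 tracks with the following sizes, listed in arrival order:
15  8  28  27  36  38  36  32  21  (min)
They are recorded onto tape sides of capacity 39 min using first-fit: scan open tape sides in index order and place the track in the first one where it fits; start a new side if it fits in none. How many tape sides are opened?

  15 → side 1 (new)  [load 15/39]
  8 → side 1  [load 23/39]
  28 → side 2 (new)  [load 28/39]
  27 → side 3 (new)  [load 27/39]
  36 → side 4 (new)  [load 36/39]
  38 → side 5 (new)  [load 38/39]
  36 → side 6 (new)  [load 36/39]
  32 → side 7 (new)  [load 32/39]
  21 → side 8 (new)  [load 21/39]
8 tape sides opened.

8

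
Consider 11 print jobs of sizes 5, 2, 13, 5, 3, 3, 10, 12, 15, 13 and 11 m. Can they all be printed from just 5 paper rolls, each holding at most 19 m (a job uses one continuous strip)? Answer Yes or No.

No

Total = 92 m; ⌈92/19⌉ = 5.
6 print jobs each exceed half the capacity and cannot share a roll, forcing at least 6 paper rolls.
At least 6 paper rolls are required, but only 5 are allowed.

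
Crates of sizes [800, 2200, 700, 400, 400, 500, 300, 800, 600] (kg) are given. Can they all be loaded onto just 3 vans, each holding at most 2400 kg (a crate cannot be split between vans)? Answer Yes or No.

A valid assignment using 3 vans:
  van 1: 2200 = 2200
  van 2: 800 + 800 + 700 = 2300
  van 3: 600 + 500 + 400 + 400 + 300 = 2200
Every load is within 2400 kg, so 3 vans suffice.

Yes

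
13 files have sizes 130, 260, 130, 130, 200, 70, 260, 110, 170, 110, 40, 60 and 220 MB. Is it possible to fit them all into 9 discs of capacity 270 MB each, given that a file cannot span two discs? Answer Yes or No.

A valid assignment using 8 discs:
  disc 1: 260 = 260
  disc 2: 260 = 260
  disc 3: 220 + 40 = 260
  disc 4: 200 + 70 = 270
  disc 5: 170 + 60 = 230
  disc 6: 130 + 130 = 260
  disc 7: 130 + 110 = 240
  disc 8: 110 = 110
That uses only 8 ≤ 9, so 9 discs are enough.

Yes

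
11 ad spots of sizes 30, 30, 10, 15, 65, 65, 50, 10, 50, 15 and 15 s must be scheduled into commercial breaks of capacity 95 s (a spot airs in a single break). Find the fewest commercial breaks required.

4

Total = 65 + 65 + 50 + 50 + 30 + 30 + 15 + 15 + 15 + 10 + 10 = 355 s.
Lower bound: ⌈355/95⌉ = 4 commercial breaks.
A packing using 4 commercial breaks:
  break 1: 65 + 30 = 95
  break 2: 65 + 30 = 95
  break 3: 50 + 15 + 15 + 15 = 95
  break 4: 50 + 10 + 10 = 70
This matches the lower bound, so 4 is optimal.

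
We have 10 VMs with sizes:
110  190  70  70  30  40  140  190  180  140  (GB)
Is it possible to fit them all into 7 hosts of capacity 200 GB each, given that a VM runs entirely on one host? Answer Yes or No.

A valid assignment using 7 hosts:
  host 1: 190 = 190
  host 2: 190 = 190
  host 3: 180 = 180
  host 4: 140 + 40 = 180
  host 5: 140 + 30 = 170
  host 6: 110 + 70 = 180
  host 7: 70 = 70
Every load is within 200 GB, so 7 hosts suffice.

Yes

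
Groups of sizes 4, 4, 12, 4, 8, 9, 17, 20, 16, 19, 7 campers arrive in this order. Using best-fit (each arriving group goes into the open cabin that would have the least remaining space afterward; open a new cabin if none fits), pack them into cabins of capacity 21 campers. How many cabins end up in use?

7

  4 → cabin 1 (new)  [load 4/21]
  4 → cabin 1  [load 8/21]
  12 → cabin 1  [load 20/21]
  4 → cabin 2 (new)  [load 4/21]
  8 → cabin 2  [load 12/21]
  9 → cabin 2  [load 21/21]
  17 → cabin 3 (new)  [load 17/21]
  20 → cabin 4 (new)  [load 20/21]
  16 → cabin 5 (new)  [load 16/21]
  19 → cabin 6 (new)  [load 19/21]
  7 → cabin 7 (new)  [load 7/21]
7 cabins opened.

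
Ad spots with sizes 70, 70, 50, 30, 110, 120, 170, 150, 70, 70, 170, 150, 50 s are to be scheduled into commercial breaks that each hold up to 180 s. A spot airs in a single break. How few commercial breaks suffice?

Total = 170 + 170 + 150 + 150 + 120 + 110 + 70 + 70 + 70 + 70 + 50 + 50 + 30 = 1280 s.
Lower bound: ⌈1280/180⌉ = 8 commercial breaks.
A packing using 8 commercial breaks:
  break 1: 170 = 170
  break 2: 170 = 170
  break 3: 150 + 30 = 180
  break 4: 150 = 150
  break 5: 120 + 50 = 170
  break 6: 110 + 70 = 180
  break 7: 70 + 70 = 140
  break 8: 70 + 50 = 120
This matches the lower bound, so 8 is optimal.

8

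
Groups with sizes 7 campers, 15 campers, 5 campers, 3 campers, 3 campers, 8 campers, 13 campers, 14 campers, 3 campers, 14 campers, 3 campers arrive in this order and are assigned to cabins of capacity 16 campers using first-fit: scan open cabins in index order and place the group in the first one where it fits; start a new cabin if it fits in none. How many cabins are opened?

  7 → cabin 1 (new)  [load 7/16]
  15 → cabin 2 (new)  [load 15/16]
  5 → cabin 1  [load 12/16]
  3 → cabin 1  [load 15/16]
  3 → cabin 3 (new)  [load 3/16]
  8 → cabin 3  [load 11/16]
  13 → cabin 4 (new)  [load 13/16]
  14 → cabin 5 (new)  [load 14/16]
  3 → cabin 3  [load 14/16]
  14 → cabin 6 (new)  [load 14/16]
  3 → cabin 4  [load 16/16]
6 cabins opened.

6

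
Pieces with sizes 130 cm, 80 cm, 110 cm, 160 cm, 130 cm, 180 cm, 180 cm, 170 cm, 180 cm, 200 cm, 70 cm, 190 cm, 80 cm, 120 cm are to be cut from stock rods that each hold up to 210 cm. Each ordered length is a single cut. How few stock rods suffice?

Total = 200 + 190 + 180 + 180 + 180 + 170 + 160 + 130 + 130 + 120 + 110 + 80 + 80 + 70 = 1980 cm.
Lower bound: ⌈1980/210⌉ = 10 stock rods.
Also, 11 pieces each exceed 105 cm, and no two of those can share a stock rod, so at least 11 stock rods are needed.
A packing using 11 stock rods:
  stock rod 1: 200 = 200
  stock rod 2: 190 = 190
  stock rod 3: 180 = 180
  stock rod 4: 180 = 180
  stock rod 5: 180 = 180
  stock rod 6: 170 = 170
  stock rod 7: 160 = 160
  stock rod 8: 130 + 80 = 210
  stock rod 9: 130 + 80 = 210
  stock rod 10: 120 + 70 = 190
  stock rod 11: 110 = 110
This matches the lower bound, so 11 is optimal.

11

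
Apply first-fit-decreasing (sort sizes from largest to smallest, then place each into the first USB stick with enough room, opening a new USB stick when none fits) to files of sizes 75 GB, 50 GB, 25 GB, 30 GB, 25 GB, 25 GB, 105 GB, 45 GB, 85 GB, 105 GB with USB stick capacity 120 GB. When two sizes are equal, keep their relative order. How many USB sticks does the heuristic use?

6

Sorted descending: 105, 105, 85, 75, 50, 45, 30, 25, 25, 25.
  105 → USB stick 1 (new)  [load 105/120]
  105 → USB stick 2 (new)  [load 105/120]
  85 → USB stick 3 (new)  [load 85/120]
  75 → USB stick 4 (new)  [load 75/120]
  50 → USB stick 5 (new)  [load 50/120]
  45 → USB stick 4  [load 120/120]
  30 → USB stick 3  [load 115/120]
  25 → USB stick 5  [load 75/120]
  25 → USB stick 5  [load 100/120]
  25 → USB stick 6 (new)  [load 25/120]
6 USB sticks opened.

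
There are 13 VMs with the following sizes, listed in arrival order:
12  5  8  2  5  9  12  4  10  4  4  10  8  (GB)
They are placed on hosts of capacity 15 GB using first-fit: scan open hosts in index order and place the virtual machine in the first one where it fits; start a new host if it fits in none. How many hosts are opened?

  12 → host 1 (new)  [load 12/15]
  5 → host 2 (new)  [load 5/15]
  8 → host 2  [load 13/15]
  2 → host 1  [load 14/15]
  5 → host 3 (new)  [load 5/15]
  9 → host 3  [load 14/15]
  12 → host 4 (new)  [load 12/15]
  4 → host 5 (new)  [load 4/15]
  10 → host 5  [load 14/15]
  4 → host 6 (new)  [load 4/15]
  4 → host 6  [load 8/15]
  10 → host 7 (new)  [load 10/15]
  8 → host 8 (new)  [load 8/15]
8 hosts opened.

8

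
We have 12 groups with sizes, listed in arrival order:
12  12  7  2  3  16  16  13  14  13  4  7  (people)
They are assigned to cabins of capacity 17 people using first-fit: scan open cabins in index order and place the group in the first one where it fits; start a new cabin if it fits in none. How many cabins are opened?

  12 → cabin 1 (new)  [load 12/17]
  12 → cabin 2 (new)  [load 12/17]
  7 → cabin 3 (new)  [load 7/17]
  2 → cabin 1  [load 14/17]
  3 → cabin 1  [load 17/17]
  16 → cabin 4 (new)  [load 16/17]
  16 → cabin 5 (new)  [load 16/17]
  13 → cabin 6 (new)  [load 13/17]
  14 → cabin 7 (new)  [load 14/17]
  13 → cabin 8 (new)  [load 13/17]
  4 → cabin 2  [load 16/17]
  7 → cabin 3  [load 14/17]
8 cabins opened.

8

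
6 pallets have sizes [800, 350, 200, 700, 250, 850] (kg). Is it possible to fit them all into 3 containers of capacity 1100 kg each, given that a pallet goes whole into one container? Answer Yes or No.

A valid assignment using 3 containers:
  container 1: 850 + 250 = 1100
  container 2: 800 + 200 = 1000
  container 3: 700 + 350 = 1050
Every load is within 1100 kg, so 3 containers suffice.

Yes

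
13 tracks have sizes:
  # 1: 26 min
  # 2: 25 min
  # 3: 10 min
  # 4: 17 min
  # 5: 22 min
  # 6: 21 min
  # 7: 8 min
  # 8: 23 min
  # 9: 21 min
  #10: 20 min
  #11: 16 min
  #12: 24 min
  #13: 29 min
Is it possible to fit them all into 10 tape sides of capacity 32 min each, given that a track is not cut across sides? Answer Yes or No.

No

Total = 262 min; ⌈262/32⌉ = 9.
10 tracks each exceed half the capacity and cannot share a side, forcing at least 10 tape sides.
The bound of 10 does not rule out 10, but exhaustive search shows no assignment into 10 tape sides of capacity 32 min exists — the minimum is 11.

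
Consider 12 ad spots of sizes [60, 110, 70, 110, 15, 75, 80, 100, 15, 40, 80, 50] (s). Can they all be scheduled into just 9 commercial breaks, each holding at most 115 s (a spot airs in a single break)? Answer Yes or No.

Yes

A valid assignment using 8 commercial breaks:
  break 1: 110 = 110
  break 2: 110 = 110
  break 3: 100 + 15 = 115
  break 4: 80 + 15 = 95
  break 5: 80 = 80
  break 6: 75 + 40 = 115
  break 7: 70 = 70
  break 8: 60 + 50 = 110
That uses only 8 ≤ 9, so 9 commercial breaks are enough.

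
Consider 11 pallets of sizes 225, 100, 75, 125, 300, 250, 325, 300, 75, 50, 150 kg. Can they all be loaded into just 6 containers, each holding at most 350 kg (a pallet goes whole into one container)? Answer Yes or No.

A valid assignment using 6 containers:
  container 1: 325 = 325
  container 2: 300 + 50 = 350
  container 3: 300 = 300
  container 4: 250 + 100 = 350
  container 5: 225 + 125 = 350
  container 6: 150 + 75 + 75 = 300
Every load is within 350 kg, so 6 containers suffice.

Yes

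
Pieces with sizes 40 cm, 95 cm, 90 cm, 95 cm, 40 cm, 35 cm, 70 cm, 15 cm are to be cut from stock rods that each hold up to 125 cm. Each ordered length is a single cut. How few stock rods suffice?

Total = 95 + 95 + 90 + 70 + 40 + 40 + 35 + 15 = 480 cm.
Lower bound: ⌈480/125⌉ = 4 stock rods.
A packing using 5 stock rods:
  stock rod 1: 95 + 15 = 110
  stock rod 2: 95 = 95
  stock rod 3: 90 + 35 = 125
  stock rod 4: 70 + 40 = 110
  stock rod 5: 40 = 40
No arrangement into 4 stock rods stays within capacity, so 5 is optimal.

5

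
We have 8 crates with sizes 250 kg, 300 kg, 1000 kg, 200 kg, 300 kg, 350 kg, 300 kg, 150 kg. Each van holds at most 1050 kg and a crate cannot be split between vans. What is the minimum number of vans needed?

3

Total = 1000 + 350 + 300 + 300 + 300 + 250 + 200 + 150 = 2850 kg.
Lower bound: ⌈2850/1050⌉ = 3 vans.
A packing using 3 vans:
  van 1: 1000 = 1000
  van 2: 350 + 300 + 300 = 950
  van 3: 300 + 250 + 200 + 150 = 900
This matches the lower bound, so 3 is optimal.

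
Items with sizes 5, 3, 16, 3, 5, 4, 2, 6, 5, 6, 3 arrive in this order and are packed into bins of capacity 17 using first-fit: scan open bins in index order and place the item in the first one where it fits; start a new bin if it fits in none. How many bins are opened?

4

  5 → bin 1 (new)  [load 5/17]
  3 → bin 1  [load 8/17]
  16 → bin 2 (new)  [load 16/17]
  3 → bin 1  [load 11/17]
  5 → bin 1  [load 16/17]
  4 → bin 3 (new)  [load 4/17]
  2 → bin 3  [load 6/17]
  6 → bin 3  [load 12/17]
  5 → bin 3  [load 17/17]
  6 → bin 4 (new)  [load 6/17]
  3 → bin 4  [load 9/17]
4 bins opened.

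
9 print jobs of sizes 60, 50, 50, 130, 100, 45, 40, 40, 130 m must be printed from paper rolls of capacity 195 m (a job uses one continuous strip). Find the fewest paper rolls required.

Total = 130 + 130 + 100 + 60 + 50 + 50 + 45 + 40 + 40 = 645 m.
Lower bound: ⌈645/195⌉ = 4 paper rolls.
A packing using 4 paper rolls:
  roll 1: 130 + 60 = 190
  roll 2: 130 + 50 = 180
  roll 3: 100 + 50 + 45 = 195
  roll 4: 40 + 40 = 80
This matches the lower bound, so 4 is optimal.

4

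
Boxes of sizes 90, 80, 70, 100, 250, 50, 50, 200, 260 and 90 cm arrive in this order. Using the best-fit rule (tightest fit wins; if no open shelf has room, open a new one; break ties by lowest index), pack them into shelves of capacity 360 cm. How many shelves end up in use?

4

  90 → shelf 1 (new)  [load 90/360]
  80 → shelf 1  [load 170/360]
  70 → shelf 1  [load 240/360]
  100 → shelf 1  [load 340/360]
  250 → shelf 2 (new)  [load 250/360]
  50 → shelf 2  [load 300/360]
  50 → shelf 2  [load 350/360]
  200 → shelf 3 (new)  [load 200/360]
  260 → shelf 4 (new)  [load 260/360]
  90 → shelf 4  [load 350/360]
4 shelves opened.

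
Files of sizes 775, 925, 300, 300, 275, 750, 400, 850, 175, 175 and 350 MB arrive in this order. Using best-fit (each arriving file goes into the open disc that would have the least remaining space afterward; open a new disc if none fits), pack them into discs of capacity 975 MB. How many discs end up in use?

  775 → disc 1 (new)  [load 775/975]
  925 → disc 2 (new)  [load 925/975]
  300 → disc 3 (new)  [load 300/975]
  300 → disc 3  [load 600/975]
  275 → disc 3  [load 875/975]
  750 → disc 4 (new)  [load 750/975]
  400 → disc 5 (new)  [load 400/975]
  850 → disc 6 (new)  [load 850/975]
  175 → disc 1  [load 950/975]
  175 → disc 4  [load 925/975]
  350 → disc 5  [load 750/975]
6 discs opened.

6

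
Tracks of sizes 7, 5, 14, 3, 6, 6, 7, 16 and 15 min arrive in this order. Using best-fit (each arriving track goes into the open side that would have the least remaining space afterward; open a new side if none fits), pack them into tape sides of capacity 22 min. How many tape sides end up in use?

  7 → side 1 (new)  [load 7/22]
  5 → side 1  [load 12/22]
  14 → side 2 (new)  [load 14/22]
  3 → side 2  [load 17/22]
  6 → side 1  [load 18/22]
  6 → side 3 (new)  [load 6/22]
  7 → side 3  [load 13/22]
  16 → side 4 (new)  [load 16/22]
  15 → side 5 (new)  [load 15/22]
5 tape sides opened.

5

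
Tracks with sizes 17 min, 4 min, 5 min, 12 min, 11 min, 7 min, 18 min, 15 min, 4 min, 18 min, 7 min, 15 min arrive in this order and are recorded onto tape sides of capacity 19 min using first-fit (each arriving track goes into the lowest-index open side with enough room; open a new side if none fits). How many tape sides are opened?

8

  17 → side 1 (new)  [load 17/19]
  4 → side 2 (new)  [load 4/19]
  5 → side 2  [load 9/19]
  12 → side 3 (new)  [load 12/19]
  11 → side 4 (new)  [load 11/19]
  7 → side 2  [load 16/19]
  18 → side 5 (new)  [load 18/19]
  15 → side 6 (new)  [load 15/19]
  4 → side 3  [load 16/19]
  18 → side 7 (new)  [load 18/19]
  7 → side 4  [load 18/19]
  15 → side 8 (new)  [load 15/19]
8 tape sides opened.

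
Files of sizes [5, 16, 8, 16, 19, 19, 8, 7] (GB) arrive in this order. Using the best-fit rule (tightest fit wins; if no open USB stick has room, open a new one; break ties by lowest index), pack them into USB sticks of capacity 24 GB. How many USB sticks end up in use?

5

  5 → USB stick 1 (new)  [load 5/24]
  16 → USB stick 1  [load 21/24]
  8 → USB stick 2 (new)  [load 8/24]
  16 → USB stick 2  [load 24/24]
  19 → USB stick 3 (new)  [load 19/24]
  19 → USB stick 4 (new)  [load 19/24]
  8 → USB stick 5 (new)  [load 8/24]
  7 → USB stick 5  [load 15/24]
5 USB sticks opened.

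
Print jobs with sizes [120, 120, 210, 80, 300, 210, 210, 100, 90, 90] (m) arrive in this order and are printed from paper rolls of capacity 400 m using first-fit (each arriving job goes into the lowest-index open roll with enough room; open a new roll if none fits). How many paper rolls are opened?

5

  120 → roll 1 (new)  [load 120/400]
  120 → roll 1  [load 240/400]
  210 → roll 2 (new)  [load 210/400]
  80 → roll 1  [load 320/400]
  300 → roll 3 (new)  [load 300/400]
  210 → roll 4 (new)  [load 210/400]
  210 → roll 5 (new)  [load 210/400]
  100 → roll 2  [load 310/400]
  90 → roll 2  [load 400/400]
  90 → roll 3  [load 390/400]
5 paper rolls opened.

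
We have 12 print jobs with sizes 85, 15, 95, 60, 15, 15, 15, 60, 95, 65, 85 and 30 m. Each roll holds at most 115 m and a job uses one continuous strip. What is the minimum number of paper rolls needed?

7

Total = 95 + 95 + 85 + 85 + 65 + 60 + 60 + 30 + 15 + 15 + 15 + 15 = 635 m.
Lower bound: ⌈635/115⌉ = 6 paper rolls.
Also, 7 print jobs each exceed 115/2 m, and no two of those can share a roll, so at least 7 paper rolls are needed.
A packing using 7 paper rolls:
  roll 1: 95 + 15 = 110
  roll 2: 95 + 15 = 110
  roll 3: 85 + 30 = 115
  roll 4: 85 + 15 + 15 = 115
  roll 5: 65 = 65
  roll 6: 60 = 60
  roll 7: 60 = 60
This matches the lower bound, so 7 is optimal.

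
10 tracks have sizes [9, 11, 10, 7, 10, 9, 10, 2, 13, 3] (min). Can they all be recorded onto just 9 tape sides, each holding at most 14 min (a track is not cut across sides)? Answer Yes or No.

A valid assignment using 8 tape sides:
  side 1: 13 = 13
  side 2: 11 + 3 = 14
  side 3: 10 + 2 = 12
  side 4: 10 = 10
  side 5: 10 = 10
  side 6: 9 = 9
  side 7: 9 = 9
  side 8: 7 = 7
That uses only 8 ≤ 9, so 9 tape sides are enough.

Yes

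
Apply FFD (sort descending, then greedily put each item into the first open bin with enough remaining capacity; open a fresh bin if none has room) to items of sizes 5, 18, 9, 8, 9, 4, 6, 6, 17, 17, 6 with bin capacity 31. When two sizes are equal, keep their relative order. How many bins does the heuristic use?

4

Sorted descending: 18, 17, 17, 9, 9, 8, 6, 6, 6, 5, 4.
  18 → bin 1 (new)  [load 18/31]
  17 → bin 2 (new)  [load 17/31]
  17 → bin 3 (new)  [load 17/31]
  9 → bin 1  [load 27/31]
  9 → bin 2  [load 26/31]
  8 → bin 3  [load 25/31]
  6 → bin 3  [load 31/31]
  6 → bin 4 (new)  [load 6/31]
  6 → bin 4  [load 12/31]
  5 → bin 2  [load 31/31]
  4 → bin 1  [load 31/31]
4 bins opened.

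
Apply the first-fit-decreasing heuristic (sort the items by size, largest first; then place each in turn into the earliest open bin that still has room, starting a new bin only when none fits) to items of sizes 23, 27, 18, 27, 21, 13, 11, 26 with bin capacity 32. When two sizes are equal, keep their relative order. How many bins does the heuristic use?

6

Sorted descending: 27, 27, 26, 23, 21, 18, 13, 11.
  27 → bin 1 (new)  [load 27/32]
  27 → bin 2 (new)  [load 27/32]
  26 → bin 3 (new)  [load 26/32]
  23 → bin 4 (new)  [load 23/32]
  21 → bin 5 (new)  [load 21/32]
  18 → bin 6 (new)  [load 18/32]
  13 → bin 6  [load 31/32]
  11 → bin 5  [load 32/32]
6 bins opened.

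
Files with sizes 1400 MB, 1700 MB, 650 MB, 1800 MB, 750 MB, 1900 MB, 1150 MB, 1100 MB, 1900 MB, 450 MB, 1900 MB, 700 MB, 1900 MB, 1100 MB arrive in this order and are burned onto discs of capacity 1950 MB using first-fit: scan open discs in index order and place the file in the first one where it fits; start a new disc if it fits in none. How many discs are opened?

  1400 → disc 1 (new)  [load 1400/1950]
  1700 → disc 2 (new)  [load 1700/1950]
  650 → disc 3 (new)  [load 650/1950]
  1800 → disc 4 (new)  [load 1800/1950]
  750 → disc 3  [load 1400/1950]
  1900 → disc 5 (new)  [load 1900/1950]
  1150 → disc 6 (new)  [load 1150/1950]
  1100 → disc 7 (new)  [load 1100/1950]
  1900 → disc 8 (new)  [load 1900/1950]
  450 → disc 1  [load 1850/1950]
  1900 → disc 9 (new)  [load 1900/1950]
  700 → disc 6  [load 1850/1950]
  1900 → disc 10 (new)  [load 1900/1950]
  1100 → disc 11 (new)  [load 1100/1950]
11 discs opened.

11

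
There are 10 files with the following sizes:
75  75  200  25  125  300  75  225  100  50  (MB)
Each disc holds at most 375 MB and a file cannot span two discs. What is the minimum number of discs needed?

4

Total = 300 + 225 + 200 + 125 + 100 + 75 + 75 + 75 + 50 + 25 = 1250 MB.
Lower bound: ⌈1250/375⌉ = 4 discs.
A packing using 4 discs:
  disc 1: 300 + 75 = 375
  disc 2: 225 + 125 + 25 = 375
  disc 3: 200 + 100 + 75 = 375
  disc 4: 75 + 50 = 125
This matches the lower bound, so 4 is optimal.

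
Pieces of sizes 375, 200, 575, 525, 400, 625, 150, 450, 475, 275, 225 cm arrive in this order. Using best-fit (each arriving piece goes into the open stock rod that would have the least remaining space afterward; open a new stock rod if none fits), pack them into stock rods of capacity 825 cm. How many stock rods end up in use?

7

  375 → stock rod 1 (new)  [load 375/825]
  200 → stock rod 1  [load 575/825]
  575 → stock rod 2 (new)  [load 575/825]
  525 → stock rod 3 (new)  [load 525/825]
  400 → stock rod 4 (new)  [load 400/825]
  625 → stock rod 5 (new)  [load 625/825]
  150 → stock rod 5  [load 775/825]
  450 → stock rod 6 (new)  [load 450/825]
  475 → stock rod 7 (new)  [load 475/825]
  275 → stock rod 3  [load 800/825]
  225 → stock rod 1  [load 800/825]
7 stock rods opened.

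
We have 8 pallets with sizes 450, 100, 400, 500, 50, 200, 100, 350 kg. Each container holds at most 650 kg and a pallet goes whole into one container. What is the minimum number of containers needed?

Total = 500 + 450 + 400 + 350 + 200 + 100 + 100 + 50 = 2150 kg.
Lower bound: ⌈2150/650⌉ = 4 containers.
A packing using 4 containers:
  container 1: 500 + 100 + 50 = 650
  container 2: 450 + 200 = 650
  container 3: 400 + 100 = 500
  container 4: 350 = 350
This matches the lower bound, so 4 is optimal.

4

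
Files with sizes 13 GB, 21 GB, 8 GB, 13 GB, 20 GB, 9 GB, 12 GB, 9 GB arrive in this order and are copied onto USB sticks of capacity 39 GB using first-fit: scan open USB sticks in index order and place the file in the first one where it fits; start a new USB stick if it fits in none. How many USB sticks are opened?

  13 → USB stick 1 (new)  [load 13/39]
  21 → USB stick 1  [load 34/39]
  8 → USB stick 2 (new)  [load 8/39]
  13 → USB stick 2  [load 21/39]
  20 → USB stick 3 (new)  [load 20/39]
  9 → USB stick 2  [load 30/39]
  12 → USB stick 3  [load 32/39]
  9 → USB stick 2  [load 39/39]
3 USB sticks opened.

3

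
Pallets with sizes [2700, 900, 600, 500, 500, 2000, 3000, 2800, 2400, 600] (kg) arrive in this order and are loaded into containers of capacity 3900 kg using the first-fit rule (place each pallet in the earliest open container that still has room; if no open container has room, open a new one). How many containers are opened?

5

  2700 → container 1 (new)  [load 2700/3900]
  900 → container 1  [load 3600/3900]
  600 → container 2 (new)  [load 600/3900]
  500 → container 2  [load 1100/3900]
  500 → container 2  [load 1600/3900]
  2000 → container 2  [load 3600/3900]
  3000 → container 3 (new)  [load 3000/3900]
  2800 → container 4 (new)  [load 2800/3900]
  2400 → container 5 (new)  [load 2400/3900]
  600 → container 3  [load 3600/3900]
5 containers opened.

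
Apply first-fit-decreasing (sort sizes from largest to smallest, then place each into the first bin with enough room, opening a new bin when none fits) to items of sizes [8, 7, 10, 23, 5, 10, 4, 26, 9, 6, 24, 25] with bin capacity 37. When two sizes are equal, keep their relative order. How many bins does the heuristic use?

5

Sorted descending: 26, 25, 24, 23, 10, 10, 9, 8, 7, 6, 5, 4.
  26 → bin 1 (new)  [load 26/37]
  25 → bin 2 (new)  [load 25/37]
  24 → bin 3 (new)  [load 24/37]
  23 → bin 4 (new)  [load 23/37]
  10 → bin 1  [load 36/37]
  10 → bin 2  [load 35/37]
  9 → bin 3  [load 33/37]
  8 → bin 4  [load 31/37]
  7 → bin 5 (new)  [load 7/37]
  6 → bin 4  [load 37/37]
  5 → bin 5  [load 12/37]
  4 → bin 3  [load 37/37]
5 bins opened.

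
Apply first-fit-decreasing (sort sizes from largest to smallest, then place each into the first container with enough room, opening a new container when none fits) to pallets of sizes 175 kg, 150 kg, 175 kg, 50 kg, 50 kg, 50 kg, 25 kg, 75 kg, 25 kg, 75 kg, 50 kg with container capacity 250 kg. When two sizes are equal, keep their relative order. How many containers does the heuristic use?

4

Sorted descending: 175, 175, 150, 75, 75, 50, 50, 50, 50, 25, 25.
  175 → container 1 (new)  [load 175/250]
  175 → container 2 (new)  [load 175/250]
  150 → container 3 (new)  [load 150/250]
  75 → container 1  [load 250/250]
  75 → container 2  [load 250/250]
  50 → container 3  [load 200/250]
  50 → container 3  [load 250/250]
  50 → container 4 (new)  [load 50/250]
  50 → container 4  [load 100/250]
  25 → container 4  [load 125/250]
  25 → container 4  [load 150/250]
4 containers opened.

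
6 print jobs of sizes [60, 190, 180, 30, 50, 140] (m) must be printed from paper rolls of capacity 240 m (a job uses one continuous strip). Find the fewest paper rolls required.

3

Total = 190 + 180 + 140 + 60 + 50 + 30 = 650 m.
Lower bound: ⌈650/240⌉ = 3 paper rolls.
A packing using 3 paper rolls:
  roll 1: 190 + 50 = 240
  roll 2: 180 + 60 = 240
  roll 3: 140 + 30 = 170
This matches the lower bound, so 3 is optimal.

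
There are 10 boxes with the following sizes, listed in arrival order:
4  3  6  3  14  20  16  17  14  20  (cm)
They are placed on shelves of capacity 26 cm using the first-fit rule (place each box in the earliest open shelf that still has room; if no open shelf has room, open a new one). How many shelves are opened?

  4 → shelf 1 (new)  [load 4/26]
  3 → shelf 1  [load 7/26]
  6 → shelf 1  [load 13/26]
  3 → shelf 1  [load 16/26]
  14 → shelf 2 (new)  [load 14/26]
  20 → shelf 3 (new)  [load 20/26]
  16 → shelf 4 (new)  [load 16/26]
  17 → shelf 5 (new)  [load 17/26]
  14 → shelf 6 (new)  [load 14/26]
  20 → shelf 7 (new)  [load 20/26]
7 shelves opened.

7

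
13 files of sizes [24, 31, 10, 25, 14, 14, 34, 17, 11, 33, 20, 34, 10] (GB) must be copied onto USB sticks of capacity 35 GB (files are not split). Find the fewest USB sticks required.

Total = 34 + 34 + 33 + 31 + 25 + 24 + 20 + 17 + 14 + 14 + 11 + 10 + 10 = 277 GB.
Lower bound: ⌈277/35⌉ = 8 USB sticks.
A packing using 9 USB sticks:
  USB stick 1: 34 = 34
  USB stick 2: 34 = 34
  USB stick 3: 33 = 33
  USB stick 4: 31 = 31
  USB stick 5: 25 + 10 = 35
  USB stick 6: 24 + 11 = 35
  USB stick 7: 20 + 14 = 34
  USB stick 8: 17 + 14 = 31
  USB stick 9: 10 = 10
No arrangement into 8 USB sticks stays within capacity, so 9 is optimal.

9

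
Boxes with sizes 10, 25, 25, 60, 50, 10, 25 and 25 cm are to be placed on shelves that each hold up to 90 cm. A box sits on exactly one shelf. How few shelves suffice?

3

Total = 60 + 50 + 25 + 25 + 25 + 25 + 10 + 10 = 230 cm.
Lower bound: ⌈230/90⌉ = 3 shelves.
A packing using 3 shelves:
  shelf 1: 60 + 25 = 85
  shelf 2: 50 + 25 + 10 = 85
  shelf 3: 25 + 25 + 10 = 60
This matches the lower bound, so 3 is optimal.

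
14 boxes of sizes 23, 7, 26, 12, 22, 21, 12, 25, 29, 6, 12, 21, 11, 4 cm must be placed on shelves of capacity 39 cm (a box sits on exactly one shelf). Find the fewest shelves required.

7

Total = 29 + 26 + 25 + 23 + 22 + 21 + 21 + 12 + 12 + 12 + 11 + 7 + 6 + 4 = 231 cm.
Lower bound: ⌈231/39⌉ = 6 shelves.
Also, 7 boxes each exceed 39/2 cm, and no two of those can share a shelf, so at least 7 shelves are needed.
A packing using 7 shelves:
  shelf 1: 29 + 7 = 36
  shelf 2: 26 + 12 = 38
  shelf 3: 25 + 12 = 37
  shelf 4: 23 + 12 + 4 = 39
  shelf 5: 22 + 11 + 6 = 39
  shelf 6: 21 = 21
  shelf 7: 21 = 21
This matches the lower bound, so 7 is optimal.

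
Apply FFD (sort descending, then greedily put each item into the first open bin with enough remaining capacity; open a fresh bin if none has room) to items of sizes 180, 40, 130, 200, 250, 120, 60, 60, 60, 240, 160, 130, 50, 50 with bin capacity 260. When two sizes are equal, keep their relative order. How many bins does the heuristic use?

7

Sorted descending: 250, 240, 200, 180, 160, 130, 130, 120, 60, 60, 60, 50, 50, 40.
  250 → bin 1 (new)  [load 250/260]
  240 → bin 2 (new)  [load 240/260]
  200 → bin 3 (new)  [load 200/260]
  180 → bin 4 (new)  [load 180/260]
  160 → bin 5 (new)  [load 160/260]
  130 → bin 6 (new)  [load 130/260]
  130 → bin 6  [load 260/260]
  120 → bin 7 (new)  [load 120/260]
  60 → bin 3  [load 260/260]
  60 → bin 4  [load 240/260]
  60 → bin 5  [load 220/260]
  50 → bin 7  [load 170/260]
  50 → bin 7  [load 220/260]
  40 → bin 5  [load 260/260]
7 bins opened.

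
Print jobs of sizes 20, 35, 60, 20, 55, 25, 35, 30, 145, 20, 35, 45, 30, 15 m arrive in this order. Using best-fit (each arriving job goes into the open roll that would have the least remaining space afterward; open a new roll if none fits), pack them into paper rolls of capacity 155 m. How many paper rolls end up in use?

4

  20 → roll 1 (new)  [load 20/155]
  35 → roll 1  [load 55/155]
  60 → roll 1  [load 115/155]
  20 → roll 1  [load 135/155]
  55 → roll 2 (new)  [load 55/155]
  25 → roll 2  [load 80/155]
  35 → roll 2  [load 115/155]
  30 → roll 2  [load 145/155]
  145 → roll 3 (new)  [load 145/155]
  20 → roll 1  [load 155/155]
  35 → roll 4 (new)  [load 35/155]
  45 → roll 4  [load 80/155]
  30 → roll 4  [load 110/155]
  15 → roll 4  [load 125/155]
4 paper rolls opened.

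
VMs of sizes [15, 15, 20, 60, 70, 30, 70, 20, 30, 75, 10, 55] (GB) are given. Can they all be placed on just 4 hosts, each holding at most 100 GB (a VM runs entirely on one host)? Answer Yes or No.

No

Total = 470 GB; ⌈470/100⌉ = 5.
At least 5 hosts are required, but only 4 are allowed.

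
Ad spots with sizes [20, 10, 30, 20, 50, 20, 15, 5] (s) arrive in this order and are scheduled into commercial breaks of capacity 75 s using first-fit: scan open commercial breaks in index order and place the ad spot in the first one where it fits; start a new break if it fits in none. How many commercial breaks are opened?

3

  20 → break 1 (new)  [load 20/75]
  10 → break 1  [load 30/75]
  30 → break 1  [load 60/75]
  20 → break 2 (new)  [load 20/75]
  50 → break 2  [load 70/75]
  20 → break 3 (new)  [load 20/75]
  15 → break 1  [load 75/75]
  5 → break 2  [load 75/75]
3 commercial breaks opened.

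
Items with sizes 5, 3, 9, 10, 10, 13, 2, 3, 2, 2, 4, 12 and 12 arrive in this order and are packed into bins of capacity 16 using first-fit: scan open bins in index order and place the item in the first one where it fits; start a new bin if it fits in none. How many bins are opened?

7

  5 → bin 1 (new)  [load 5/16]
  3 → bin 1  [load 8/16]
  9 → bin 2 (new)  [load 9/16]
  10 → bin 3 (new)  [load 10/16]
  10 → bin 4 (new)  [load 10/16]
  13 → bin 5 (new)  [load 13/16]
  2 → bin 1  [load 10/16]
  3 → bin 1  [load 13/16]
  2 → bin 1  [load 15/16]
  2 → bin 2  [load 11/16]
  4 → bin 2  [load 15/16]
  12 → bin 6 (new)  [load 12/16]
  12 → bin 7 (new)  [load 12/16]
7 bins opened.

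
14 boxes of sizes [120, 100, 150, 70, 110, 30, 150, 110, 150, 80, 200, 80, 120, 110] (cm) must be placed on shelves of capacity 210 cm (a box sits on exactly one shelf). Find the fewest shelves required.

Total = 200 + 150 + 150 + 150 + 120 + 120 + 110 + 110 + 110 + 100 + 80 + 80 + 70 + 30 = 1580 cm.
Lower bound: ⌈1580/210⌉ = 8 shelves.
Also, 9 boxes each exceed 105 cm, and no two of those can share a shelf, so at least 9 shelves are needed.
A packing using 9 shelves:
  shelf 1: 200 = 200
  shelf 2: 150 + 30 = 180
  shelf 3: 150 = 150
  shelf 4: 150 = 150
  shelf 5: 120 + 80 = 200
  shelf 6: 120 + 80 = 200
  shelf 7: 110 + 100 = 210
  shelf 8: 110 + 70 = 180
  shelf 9: 110 = 110
This matches the lower bound, so 9 is optimal.

9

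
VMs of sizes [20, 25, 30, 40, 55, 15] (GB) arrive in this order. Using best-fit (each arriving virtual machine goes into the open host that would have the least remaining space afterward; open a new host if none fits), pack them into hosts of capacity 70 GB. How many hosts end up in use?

3

  20 → host 1 (new)  [load 20/70]
  25 → host 1  [load 45/70]
  30 → host 2 (new)  [load 30/70]
  40 → host 2  [load 70/70]
  55 → host 3 (new)  [load 55/70]
  15 → host 3  [load 70/70]
3 hosts opened.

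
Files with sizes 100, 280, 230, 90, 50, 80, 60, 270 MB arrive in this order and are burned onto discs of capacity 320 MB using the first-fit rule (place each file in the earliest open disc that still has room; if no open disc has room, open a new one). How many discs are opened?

4

  100 → disc 1 (new)  [load 100/320]
  280 → disc 2 (new)  [load 280/320]
  230 → disc 3 (new)  [load 230/320]
  90 → disc 1  [load 190/320]
  50 → disc 1  [load 240/320]
  80 → disc 1  [load 320/320]
  60 → disc 3  [load 290/320]
  270 → disc 4 (new)  [load 270/320]
4 discs opened.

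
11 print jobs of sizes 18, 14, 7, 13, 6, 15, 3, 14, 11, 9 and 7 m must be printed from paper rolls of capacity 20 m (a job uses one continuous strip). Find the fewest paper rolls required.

7

Total = 18 + 15 + 14 + 14 + 13 + 11 + 9 + 7 + 7 + 6 + 3 = 117 m.
Lower bound: ⌈117/20⌉ = 6 paper rolls.
A packing using 7 paper rolls:
  roll 1: 18 = 18
  roll 2: 15 + 3 = 18
  roll 3: 14 + 6 = 20
  roll 4: 14 = 14
  roll 5: 13 + 7 = 20
  roll 6: 11 + 9 = 20
  roll 7: 7 = 7
No arrangement into 6 paper rolls stays within capacity, so 7 is optimal.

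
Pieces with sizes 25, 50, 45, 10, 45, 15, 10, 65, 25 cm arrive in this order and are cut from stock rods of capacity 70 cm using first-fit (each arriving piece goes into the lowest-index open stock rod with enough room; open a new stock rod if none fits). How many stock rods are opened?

5

  25 → stock rod 1 (new)  [load 25/70]
  50 → stock rod 2 (new)  [load 50/70]
  45 → stock rod 1  [load 70/70]
  10 → stock rod 2  [load 60/70]
  45 → stock rod 3 (new)  [load 45/70]
  15 → stock rod 3  [load 60/70]
  10 → stock rod 2  [load 70/70]
  65 → stock rod 4 (new)  [load 65/70]
  25 → stock rod 5 (new)  [load 25/70]
5 stock rods opened.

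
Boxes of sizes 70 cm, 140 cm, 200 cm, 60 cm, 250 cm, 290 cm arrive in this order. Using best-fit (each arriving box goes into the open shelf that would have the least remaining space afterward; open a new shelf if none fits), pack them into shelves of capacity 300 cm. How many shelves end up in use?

4

  70 → shelf 1 (new)  [load 70/300]
  140 → shelf 1  [load 210/300]
  200 → shelf 2 (new)  [load 200/300]
  60 → shelf 1  [load 270/300]
  250 → shelf 3 (new)  [load 250/300]
  290 → shelf 4 (new)  [load 290/300]
4 shelves opened.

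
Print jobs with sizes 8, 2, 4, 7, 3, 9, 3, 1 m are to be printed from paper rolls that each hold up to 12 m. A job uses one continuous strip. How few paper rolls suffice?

Total = 9 + 8 + 7 + 4 + 3 + 3 + 2 + 1 = 37 m.
Lower bound: ⌈37/12⌉ = 4 paper rolls.
A packing using 4 paper rolls:
  roll 1: 9 + 3 = 12
  roll 2: 8 + 4 = 12
  roll 3: 7 + 3 + 2 = 12
  roll 4: 1 = 1
This matches the lower bound, so 4 is optimal.

4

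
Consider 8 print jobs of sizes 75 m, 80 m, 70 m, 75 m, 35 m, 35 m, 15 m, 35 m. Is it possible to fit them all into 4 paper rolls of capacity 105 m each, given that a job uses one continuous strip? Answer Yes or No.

No

Total = 420 m; ⌈420/105⌉ = 4.
The bound of 4 does not rule out 4, but exhaustive search shows no assignment into 4 paper rolls of capacity 105 m exists — the minimum is 5.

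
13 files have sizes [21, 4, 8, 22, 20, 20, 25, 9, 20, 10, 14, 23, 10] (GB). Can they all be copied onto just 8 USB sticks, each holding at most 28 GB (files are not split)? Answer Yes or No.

No

Total = 206 GB; ⌈206/28⌉ = 8.
The bound of 8 does not rule out 8, but exhaustive search shows no assignment into 8 USB sticks of capacity 28 GB exists — the minimum is 9.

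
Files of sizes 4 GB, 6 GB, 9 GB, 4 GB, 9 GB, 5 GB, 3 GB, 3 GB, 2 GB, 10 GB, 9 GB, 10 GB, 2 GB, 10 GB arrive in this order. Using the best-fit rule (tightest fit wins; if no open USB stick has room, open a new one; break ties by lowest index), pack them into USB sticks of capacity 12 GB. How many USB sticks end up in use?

8

  4 → USB stick 1 (new)  [load 4/12]
  6 → USB stick 1  [load 10/12]
  9 → USB stick 2 (new)  [load 9/12]
  4 → USB stick 3 (new)  [load 4/12]
  9 → USB stick 4 (new)  [load 9/12]
  5 → USB stick 3  [load 9/12]
  3 → USB stick 2  [load 12/12]
  3 → USB stick 3  [load 12/12]
  2 → USB stick 1  [load 12/12]
  10 → USB stick 5 (new)  [load 10/12]
  9 → USB stick 6 (new)  [load 9/12]
  10 → USB stick 7 (new)  [load 10/12]
  2 → USB stick 5  [load 12/12]
  10 → USB stick 8 (new)  [load 10/12]
8 USB sticks opened.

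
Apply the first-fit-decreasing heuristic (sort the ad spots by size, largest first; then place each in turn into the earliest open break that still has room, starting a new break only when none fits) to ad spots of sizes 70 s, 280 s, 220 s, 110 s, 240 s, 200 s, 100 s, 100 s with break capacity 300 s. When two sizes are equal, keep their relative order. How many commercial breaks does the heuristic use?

Sorted descending: 280, 240, 220, 200, 110, 100, 100, 70.
  280 → break 1 (new)  [load 280/300]
  240 → break 2 (new)  [load 240/300]
  220 → break 3 (new)  [load 220/300]
  200 → break 4 (new)  [load 200/300]
  110 → break 5 (new)  [load 110/300]
  100 → break 4  [load 300/300]
  100 → break 5  [load 210/300]
  70 → break 3  [load 290/300]
5 commercial breaks opened.

5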